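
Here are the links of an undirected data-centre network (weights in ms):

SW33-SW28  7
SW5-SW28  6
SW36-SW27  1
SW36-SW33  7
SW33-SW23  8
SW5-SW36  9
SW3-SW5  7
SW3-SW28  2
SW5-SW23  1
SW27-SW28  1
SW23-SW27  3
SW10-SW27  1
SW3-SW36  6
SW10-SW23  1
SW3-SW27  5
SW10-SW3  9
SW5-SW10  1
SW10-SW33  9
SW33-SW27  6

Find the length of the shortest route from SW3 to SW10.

Running Dijkstra from SW3:
SW3: 0
SW28: 2  (via SW3)
SW27: 3  (via SW28)
SW36: 4  (via SW27)
SW10: 4  (via SW27)
Shortest route: SW3–SW28–SW27–SW10 = 4 ms.

4 ms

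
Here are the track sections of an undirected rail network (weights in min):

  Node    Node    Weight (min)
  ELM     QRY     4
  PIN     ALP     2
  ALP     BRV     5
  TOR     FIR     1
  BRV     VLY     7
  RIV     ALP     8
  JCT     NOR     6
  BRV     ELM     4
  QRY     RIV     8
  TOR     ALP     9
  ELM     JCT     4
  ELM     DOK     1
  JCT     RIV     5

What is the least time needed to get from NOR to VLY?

Running Dijkstra from NOR:
NOR: 0
JCT: 6  (via NOR)
ELM: 10  (via JCT)
DOK: 11  (via ELM)
RIV: 11  (via JCT)
BRV: 14  (via ELM)
QRY: 14  (via ELM)
ALP: 19  (via RIV)
PIN: 21  (via ALP)
VLY: 21  (via BRV)
Shortest route: NOR–JCT–ELM–BRV–VLY = 21 min.

21 min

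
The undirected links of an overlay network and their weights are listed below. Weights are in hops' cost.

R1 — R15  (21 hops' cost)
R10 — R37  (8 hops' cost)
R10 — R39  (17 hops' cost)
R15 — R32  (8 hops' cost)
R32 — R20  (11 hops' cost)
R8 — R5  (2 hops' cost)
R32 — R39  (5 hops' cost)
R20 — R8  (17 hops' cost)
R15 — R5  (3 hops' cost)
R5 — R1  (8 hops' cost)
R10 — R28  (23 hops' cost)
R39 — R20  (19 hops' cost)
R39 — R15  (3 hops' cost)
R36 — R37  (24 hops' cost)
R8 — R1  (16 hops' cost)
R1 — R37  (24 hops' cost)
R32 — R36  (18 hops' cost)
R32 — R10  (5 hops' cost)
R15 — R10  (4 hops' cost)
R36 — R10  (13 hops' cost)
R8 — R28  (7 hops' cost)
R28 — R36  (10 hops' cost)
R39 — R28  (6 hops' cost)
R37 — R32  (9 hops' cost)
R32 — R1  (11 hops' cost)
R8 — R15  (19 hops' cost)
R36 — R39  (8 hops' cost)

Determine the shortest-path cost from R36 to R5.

Shortest distances from R36:
R36: 0
R39: 8  (via R36)
R28: 10  (via R36)
R15: 11  (via R39)
R32: 13  (via R39)
R10: 13  (via R36)
R5: 14  (via R15)
Shortest route: R36 → R39 → R15 → R5 = 14 hops' cost.

14 hops' cost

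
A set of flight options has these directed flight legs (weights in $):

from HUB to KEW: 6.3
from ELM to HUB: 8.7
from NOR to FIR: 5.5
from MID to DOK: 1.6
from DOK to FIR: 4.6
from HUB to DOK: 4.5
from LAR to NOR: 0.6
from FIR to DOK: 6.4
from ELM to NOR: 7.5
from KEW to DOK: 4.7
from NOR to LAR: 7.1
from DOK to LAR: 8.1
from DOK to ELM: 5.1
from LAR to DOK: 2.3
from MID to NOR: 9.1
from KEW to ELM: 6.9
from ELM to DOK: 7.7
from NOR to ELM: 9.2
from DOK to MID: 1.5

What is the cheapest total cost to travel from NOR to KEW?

$24.2

Compare a few routes:
NOR → ELM → HUB → KEW: 9.2+8.7+6.3 = 24.2
NOR → LAR → DOK → ELM → HUB → KEW: 7.1+2.3+5.1+8.7+6.3 = 29.5
Cheapest is NOR → ELM → HUB → KEW at $24.2.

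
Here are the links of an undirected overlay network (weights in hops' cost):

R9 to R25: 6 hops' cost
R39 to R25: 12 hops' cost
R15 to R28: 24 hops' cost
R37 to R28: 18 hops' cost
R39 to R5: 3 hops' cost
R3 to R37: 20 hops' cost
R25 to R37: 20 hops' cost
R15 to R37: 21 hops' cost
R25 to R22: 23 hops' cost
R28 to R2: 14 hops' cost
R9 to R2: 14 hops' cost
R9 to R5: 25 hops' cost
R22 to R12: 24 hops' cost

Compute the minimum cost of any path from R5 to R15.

Compare a few routes:
R5 - R39 - R25 - R9 - R2 - R28 - R15: 3+12+6+14+14+24 = 73
R5 - R39 - R25 - R37 - R15: 3+12+20+21 = 56
R5 - R9 - R25 - R37 - R15: 25+6+20+21 = 72
The minimum is 56 hops' cost via R5 - R39 - R25 - R37 - R15.

56 hops' cost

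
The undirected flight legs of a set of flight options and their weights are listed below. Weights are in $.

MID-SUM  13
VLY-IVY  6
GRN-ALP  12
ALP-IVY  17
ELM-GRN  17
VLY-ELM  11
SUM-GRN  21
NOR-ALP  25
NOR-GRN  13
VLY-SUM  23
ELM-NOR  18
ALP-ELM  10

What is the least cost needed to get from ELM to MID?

Shortest distances from ELM:
ELM: 0
ALP: 10  (via ELM)
VLY: 11  (via ELM)
IVY: 17  (via VLY)
GRN: 17  (via ELM)
NOR: 18  (via ELM)
SUM: 34  (via VLY)
MID: 47  (via SUM)
Shortest route: ELM → VLY → SUM → MID = $47.

$47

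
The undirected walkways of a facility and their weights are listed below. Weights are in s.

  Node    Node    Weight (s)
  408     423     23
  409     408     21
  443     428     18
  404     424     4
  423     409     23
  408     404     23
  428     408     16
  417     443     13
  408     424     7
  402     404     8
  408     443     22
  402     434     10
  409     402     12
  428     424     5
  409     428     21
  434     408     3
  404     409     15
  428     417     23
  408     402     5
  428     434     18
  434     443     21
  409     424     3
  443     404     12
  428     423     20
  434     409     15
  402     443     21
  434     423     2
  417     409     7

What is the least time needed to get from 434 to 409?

Compare a few routes:
434 → 409: 15 = 15
434 → 408 → 424 → 409: 3+7+3 = 13
Cheapest is 434 → 408 → 424 → 409 at 13 s.

13 s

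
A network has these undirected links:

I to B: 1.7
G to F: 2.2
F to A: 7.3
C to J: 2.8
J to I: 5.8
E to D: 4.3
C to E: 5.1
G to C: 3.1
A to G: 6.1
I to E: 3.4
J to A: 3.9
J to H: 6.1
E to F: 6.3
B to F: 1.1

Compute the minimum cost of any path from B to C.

6.4

Settle nodes by increasing distance from B:
B: 0
F: 1.1  (via B)
I: 1.7  (via B)
G: 3.3  (via F)
E: 5.1  (via I)
C: 6.4  (via G)
Shortest route: B → F → G → C = 6.4.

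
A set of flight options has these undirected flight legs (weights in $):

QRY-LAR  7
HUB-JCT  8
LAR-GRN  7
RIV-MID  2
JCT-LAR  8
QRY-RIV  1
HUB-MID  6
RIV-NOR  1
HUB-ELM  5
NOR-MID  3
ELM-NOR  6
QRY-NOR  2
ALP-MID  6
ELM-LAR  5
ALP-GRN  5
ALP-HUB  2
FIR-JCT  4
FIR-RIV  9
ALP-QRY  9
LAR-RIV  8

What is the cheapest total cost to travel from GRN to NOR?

$14

Candidate routes:
GRN - ALP - MID - RIV - QRY - NOR: 5+6+2+1+2 = 16
GRN - ALP - QRY - NOR: 5+9+2 = 16
GRN - ALP - MID - NOR: 5+6+3 = 14
GRN - ALP - QRY - RIV - NOR: 5+9+1+1 = 16
Cheapest is GRN - ALP - MID - NOR at $14.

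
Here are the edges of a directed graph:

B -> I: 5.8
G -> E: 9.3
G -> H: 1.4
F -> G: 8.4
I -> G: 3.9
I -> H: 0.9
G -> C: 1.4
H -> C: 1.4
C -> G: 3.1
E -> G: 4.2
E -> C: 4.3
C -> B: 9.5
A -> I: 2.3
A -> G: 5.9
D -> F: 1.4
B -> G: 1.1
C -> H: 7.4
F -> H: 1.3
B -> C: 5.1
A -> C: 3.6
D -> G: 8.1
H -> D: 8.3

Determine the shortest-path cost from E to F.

15.3

Compare a few routes:
E–G–H–D–F: 4.2+1.4+8.3+1.4 = 15.3
E–C–G–H–D–F: 4.3+3.1+1.4+8.3+1.4 = 18.5
The minimum is 15.3 via E–G–H–D–F.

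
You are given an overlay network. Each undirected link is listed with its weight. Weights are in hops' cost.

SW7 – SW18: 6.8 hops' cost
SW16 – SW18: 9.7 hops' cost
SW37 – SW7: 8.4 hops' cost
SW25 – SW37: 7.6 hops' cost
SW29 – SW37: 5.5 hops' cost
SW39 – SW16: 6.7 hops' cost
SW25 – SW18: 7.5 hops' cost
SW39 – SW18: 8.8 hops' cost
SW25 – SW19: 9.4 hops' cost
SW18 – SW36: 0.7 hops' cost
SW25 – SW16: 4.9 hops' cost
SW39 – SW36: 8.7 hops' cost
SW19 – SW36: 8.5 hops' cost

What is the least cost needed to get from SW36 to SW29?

21.3 hops' cost

Shortest distances from SW36:
SW36: 0
SW18: 0.7  (via SW36)
SW7: 7.5  (via SW18)
SW25: 8.2  (via SW18)
SW19: 8.5  (via SW36)
SW39: 8.7  (via SW36)
SW16: 10.4  (via SW18)
SW37: 15.8  (via SW25)
SW29: 21.3  (via SW37)
Shortest route: SW36–SW18–SW25–SW37–SW29 = 21.3 hops' cost.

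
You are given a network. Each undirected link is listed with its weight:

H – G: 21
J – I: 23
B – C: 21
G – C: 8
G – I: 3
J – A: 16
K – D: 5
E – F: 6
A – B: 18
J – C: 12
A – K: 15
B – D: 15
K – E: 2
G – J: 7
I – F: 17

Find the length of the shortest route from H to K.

Settle nodes by increasing distance from H:
H: 0
G: 21  (via H)
I: 24  (via G)
J: 28  (via G)
C: 29  (via G)
F: 41  (via I)
A: 44  (via J)
E: 47  (via F)
K: 49  (via E)
Shortest route: H–G–I–F–E–K = 49.

49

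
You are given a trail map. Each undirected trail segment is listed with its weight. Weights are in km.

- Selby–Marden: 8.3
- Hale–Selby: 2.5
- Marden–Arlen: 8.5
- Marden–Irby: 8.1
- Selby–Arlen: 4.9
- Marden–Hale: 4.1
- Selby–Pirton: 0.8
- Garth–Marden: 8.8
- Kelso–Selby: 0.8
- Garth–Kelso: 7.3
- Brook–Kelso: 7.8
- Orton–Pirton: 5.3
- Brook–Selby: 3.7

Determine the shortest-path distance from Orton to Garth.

14.2 km

Compare a few routes:
Orton → Pirton → Selby → Kelso → Garth: 5.3+0.8+0.8+7.3 = 14.2
Orton → Pirton → Selby → Hale → Marden → Garth: 5.3+0.8+2.5+4.1+8.8 = 21.5
Cheapest is Orton → Pirton → Selby → Kelso → Garth at 14.2 km.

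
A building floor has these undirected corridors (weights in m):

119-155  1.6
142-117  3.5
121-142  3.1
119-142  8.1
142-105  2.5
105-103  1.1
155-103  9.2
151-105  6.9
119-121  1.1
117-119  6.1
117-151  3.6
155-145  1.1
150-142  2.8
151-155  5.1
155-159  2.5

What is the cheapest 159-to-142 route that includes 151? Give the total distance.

Shortest 159→151: 159–155–151 = 7.6
Best 151 to 142: 151–117–142 costing 7.1
Total via 151: 7.6 + 7.1 = 14.7 m.

14.7 m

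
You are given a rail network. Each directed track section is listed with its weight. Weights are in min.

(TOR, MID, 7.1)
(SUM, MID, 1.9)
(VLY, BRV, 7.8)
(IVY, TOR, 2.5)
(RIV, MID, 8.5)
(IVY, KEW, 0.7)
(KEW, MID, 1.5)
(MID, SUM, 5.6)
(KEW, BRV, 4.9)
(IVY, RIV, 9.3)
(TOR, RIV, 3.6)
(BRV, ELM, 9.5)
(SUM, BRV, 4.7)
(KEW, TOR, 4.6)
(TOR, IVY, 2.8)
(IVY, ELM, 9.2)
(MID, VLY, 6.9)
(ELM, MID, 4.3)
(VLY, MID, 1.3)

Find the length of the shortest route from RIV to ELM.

Enumerating some paths:
RIV - MID - SUM - BRV - ELM: 8.5+5.6+4.7+9.5 = 28.3
RIV - MID - VLY - BRV - ELM: 8.5+6.9+7.8+9.5 = 32.7
Cheapest is RIV - MID - SUM - BRV - ELM at 28.3 min.

28.3 min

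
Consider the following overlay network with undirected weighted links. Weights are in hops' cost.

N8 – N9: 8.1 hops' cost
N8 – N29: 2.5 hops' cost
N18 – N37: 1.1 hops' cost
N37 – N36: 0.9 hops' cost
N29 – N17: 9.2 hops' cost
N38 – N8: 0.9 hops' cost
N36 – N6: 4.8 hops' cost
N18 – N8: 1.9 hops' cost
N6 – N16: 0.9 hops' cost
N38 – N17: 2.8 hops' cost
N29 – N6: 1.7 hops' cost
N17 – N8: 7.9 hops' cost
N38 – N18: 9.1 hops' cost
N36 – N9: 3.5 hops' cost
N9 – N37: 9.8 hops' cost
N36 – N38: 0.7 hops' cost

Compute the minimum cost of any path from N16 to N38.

6 hops' cost

Enumerating some paths:
N16 - N6 - N29 - N8 - N38: 0.9+1.7+2.5+0.9 = 6
N16 - N6 - N36 - N38: 0.9+4.8+0.7 = 6.4
N16 - N6 - N29 - N8 - N18 - N37 - N36 - N38: 0.9+1.7+2.5+1.9+1.1+0.9+0.7 = 9.7
N16 - N6 - N36 - N37 - N18 - N8 - N38: 0.9+4.8+0.9+1.1+1.9+0.9 = 10.5
Cheapest is N16 - N6 - N29 - N8 - N38 at 6 hops' cost.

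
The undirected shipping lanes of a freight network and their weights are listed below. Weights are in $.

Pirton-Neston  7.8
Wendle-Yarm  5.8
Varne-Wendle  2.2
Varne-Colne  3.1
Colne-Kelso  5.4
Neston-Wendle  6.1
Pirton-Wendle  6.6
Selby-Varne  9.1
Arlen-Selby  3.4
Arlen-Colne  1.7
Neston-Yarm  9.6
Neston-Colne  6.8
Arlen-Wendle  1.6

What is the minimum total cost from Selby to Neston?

$11.1

Compare a few routes:
Selby–Arlen–Colne–Neston: 3.4+1.7+6.8 = 11.9
Selby–Arlen–Colne–Varne–Wendle–Neston: 3.4+1.7+3.1+2.2+6.1 = 16.5
Selby–Arlen–Wendle–Neston: 3.4+1.6+6.1 = 11.1
Selby–Arlen–Wendle–Varne–Colne–Neston: 3.4+1.6+2.2+3.1+6.8 = 17.1
The minimum is $11.1 via Selby–Arlen–Wendle–Neston.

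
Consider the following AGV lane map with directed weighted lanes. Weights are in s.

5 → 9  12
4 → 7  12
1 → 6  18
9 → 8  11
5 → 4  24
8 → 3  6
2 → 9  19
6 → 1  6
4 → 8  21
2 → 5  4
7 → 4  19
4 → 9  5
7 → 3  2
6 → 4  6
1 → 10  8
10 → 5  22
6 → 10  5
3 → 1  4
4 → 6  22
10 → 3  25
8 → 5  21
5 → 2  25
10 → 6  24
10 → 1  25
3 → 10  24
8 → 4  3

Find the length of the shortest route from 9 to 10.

29 s

Running Dijkstra from 9:
9: 0
8: 11  (via 9)
4: 14  (via 8)
3: 17  (via 8)
1: 21  (via 3)
7: 26  (via 4)
10: 29  (via 1)
Shortest route: 9–8–3–1–10 = 29 s.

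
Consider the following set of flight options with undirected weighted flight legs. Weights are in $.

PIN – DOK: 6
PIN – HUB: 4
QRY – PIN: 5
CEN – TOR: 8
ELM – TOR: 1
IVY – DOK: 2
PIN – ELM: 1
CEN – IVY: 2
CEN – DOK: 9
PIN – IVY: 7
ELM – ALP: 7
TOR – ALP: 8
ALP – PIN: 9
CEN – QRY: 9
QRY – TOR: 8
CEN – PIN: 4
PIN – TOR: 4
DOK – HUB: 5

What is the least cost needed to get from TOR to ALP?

Enumerating some paths:
TOR - ELM - PIN - ALP: 1+1+9 = 11
TOR - ALP: 8 = 8
Cheapest is TOR - ALP at $8.

$8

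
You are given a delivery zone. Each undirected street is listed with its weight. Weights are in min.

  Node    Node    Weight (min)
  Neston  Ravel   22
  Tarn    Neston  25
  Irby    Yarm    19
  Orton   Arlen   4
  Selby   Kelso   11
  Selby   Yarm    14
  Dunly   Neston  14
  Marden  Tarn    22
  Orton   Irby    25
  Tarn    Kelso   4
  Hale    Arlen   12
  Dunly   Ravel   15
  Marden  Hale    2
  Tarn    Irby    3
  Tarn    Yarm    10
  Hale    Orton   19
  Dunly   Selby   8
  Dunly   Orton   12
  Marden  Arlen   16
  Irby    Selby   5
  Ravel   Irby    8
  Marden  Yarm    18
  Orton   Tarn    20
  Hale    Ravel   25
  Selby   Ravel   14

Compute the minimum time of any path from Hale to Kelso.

Running Dijkstra from Hale:
Hale: 0
Marden: 2  (via Hale)
Arlen: 12  (via Hale)
Orton: 16  (via Arlen)
Yarm: 20  (via Marden)
Tarn: 24  (via Marden)
Ravel: 25  (via Hale)
Irby: 27  (via Tarn)
Dunly: 28  (via Orton)
Kelso: 28  (via Tarn)
Shortest route: Hale → Marden → Tarn → Kelso = 28 min.

28 min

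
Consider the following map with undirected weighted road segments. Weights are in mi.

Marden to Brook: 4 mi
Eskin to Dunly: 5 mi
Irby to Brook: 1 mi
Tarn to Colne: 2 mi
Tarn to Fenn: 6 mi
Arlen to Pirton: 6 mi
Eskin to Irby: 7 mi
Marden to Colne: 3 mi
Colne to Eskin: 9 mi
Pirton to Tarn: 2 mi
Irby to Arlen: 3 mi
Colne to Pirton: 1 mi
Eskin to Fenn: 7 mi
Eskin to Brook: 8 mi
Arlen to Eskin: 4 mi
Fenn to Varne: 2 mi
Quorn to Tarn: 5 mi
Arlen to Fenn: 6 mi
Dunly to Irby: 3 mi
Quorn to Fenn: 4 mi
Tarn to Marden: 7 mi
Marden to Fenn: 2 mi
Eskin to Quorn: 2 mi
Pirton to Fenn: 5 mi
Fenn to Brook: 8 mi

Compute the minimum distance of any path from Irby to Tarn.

Enumerating some paths:
Irby–Brook–Marden–Colne–Tarn: 1+4+3+2 = 10
Irby–Arlen–Pirton–Tarn: 3+6+2 = 11
Irby–Brook–Marden–Colne–Pirton–Tarn: 1+4+3+1+2 = 11
Cheapest is Irby–Brook–Marden–Colne–Tarn at 10 mi.

10 mi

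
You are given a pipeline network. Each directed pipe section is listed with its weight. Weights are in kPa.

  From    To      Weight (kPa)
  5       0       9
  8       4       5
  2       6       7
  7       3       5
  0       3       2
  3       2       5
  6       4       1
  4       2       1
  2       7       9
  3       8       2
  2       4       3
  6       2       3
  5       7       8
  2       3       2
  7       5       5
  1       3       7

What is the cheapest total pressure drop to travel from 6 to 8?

Shortest distances from 6:
6: 0
4: 1  (via 6)
2: 2  (via 4)
3: 4  (via 2)
8: 6  (via 3)
Shortest route: 6 → 4 → 2 → 3 → 8 = 6 kPa.

6 kPa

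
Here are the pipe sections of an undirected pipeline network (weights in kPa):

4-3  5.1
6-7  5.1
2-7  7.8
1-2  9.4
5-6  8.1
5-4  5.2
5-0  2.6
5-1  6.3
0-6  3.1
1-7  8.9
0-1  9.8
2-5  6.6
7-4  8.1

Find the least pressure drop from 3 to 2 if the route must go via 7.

21 kPa

Shortest 3→7: 3–4–7 = 13.2
Best 7 to 2: 7–2 costing 7.8
Total via 7: 13.2 + 7.8 = 21 kPa.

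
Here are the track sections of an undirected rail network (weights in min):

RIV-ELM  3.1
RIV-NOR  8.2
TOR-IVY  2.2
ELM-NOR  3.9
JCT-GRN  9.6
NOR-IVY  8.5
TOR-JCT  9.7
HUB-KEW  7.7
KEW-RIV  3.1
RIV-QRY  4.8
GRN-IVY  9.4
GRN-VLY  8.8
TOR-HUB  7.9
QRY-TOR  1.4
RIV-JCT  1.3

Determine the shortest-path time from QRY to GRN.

13 min

Compare a few routes:
QRY–TOR–JCT–GRN: 1.4+9.7+9.6 = 20.7
QRY–RIV–JCT–TOR–IVY–GRN: 4.8+1.3+9.7+2.2+9.4 = 27.4
QRY–RIV–JCT–GRN: 4.8+1.3+9.6 = 15.7
QRY–TOR–IVY–GRN: 1.4+2.2+9.4 = 13
Cheapest is QRY–TOR–IVY–GRN at 13 min.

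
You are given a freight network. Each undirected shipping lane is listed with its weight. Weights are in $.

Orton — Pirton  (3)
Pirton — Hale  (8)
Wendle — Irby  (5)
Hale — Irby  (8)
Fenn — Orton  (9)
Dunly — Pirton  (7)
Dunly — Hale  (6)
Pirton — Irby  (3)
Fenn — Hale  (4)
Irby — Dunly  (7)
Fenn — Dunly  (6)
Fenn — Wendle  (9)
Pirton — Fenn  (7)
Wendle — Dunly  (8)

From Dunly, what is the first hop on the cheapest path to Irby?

Irby

Compare a few routes:
Dunly–Irby: 7 = 7
Dunly–Pirton–Irby: 7+3 = 10
Cheapest is Dunly–Irby at $7.
So from Dunly the first move is to Irby.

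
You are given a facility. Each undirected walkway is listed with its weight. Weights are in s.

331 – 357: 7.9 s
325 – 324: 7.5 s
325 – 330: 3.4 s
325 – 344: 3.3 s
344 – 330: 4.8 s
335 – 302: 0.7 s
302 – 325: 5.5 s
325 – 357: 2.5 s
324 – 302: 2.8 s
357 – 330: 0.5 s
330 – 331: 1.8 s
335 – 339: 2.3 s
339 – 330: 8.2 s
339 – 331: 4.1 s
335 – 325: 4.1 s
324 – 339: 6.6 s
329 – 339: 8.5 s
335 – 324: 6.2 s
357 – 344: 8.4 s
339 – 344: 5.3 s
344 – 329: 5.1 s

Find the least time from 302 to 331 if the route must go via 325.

9.6 s

Best 302 to 325: 302 → 335 → 325 costing 4.8
Best 325 to 331: 325 → 357 → 330 → 331 costing 4.8
Total via 325: 4.8 + 4.8 = 9.6 s.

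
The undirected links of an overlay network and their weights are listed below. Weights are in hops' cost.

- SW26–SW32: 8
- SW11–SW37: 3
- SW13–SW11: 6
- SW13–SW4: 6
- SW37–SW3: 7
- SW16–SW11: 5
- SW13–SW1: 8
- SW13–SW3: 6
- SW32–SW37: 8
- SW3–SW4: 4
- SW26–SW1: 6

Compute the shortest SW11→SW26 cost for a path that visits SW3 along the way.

Best SW11 to SW3: SW11–SW37–SW3 costing 10
Best SW3 to SW26: SW3–SW13–SW1–SW26 costing 20
Total via SW3: 10 + 20 = 30 hops' cost.

30 hops' cost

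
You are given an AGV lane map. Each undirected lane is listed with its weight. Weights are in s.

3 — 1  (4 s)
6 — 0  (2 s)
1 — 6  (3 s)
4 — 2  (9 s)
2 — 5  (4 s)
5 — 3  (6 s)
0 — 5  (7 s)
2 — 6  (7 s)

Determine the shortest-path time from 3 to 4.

19 s

Candidate routes:
3–1–6–2–4: 4+3+7+9 = 23
3–5–2–4: 6+4+9 = 19
The minimum is 19 s via 3–5–2–4.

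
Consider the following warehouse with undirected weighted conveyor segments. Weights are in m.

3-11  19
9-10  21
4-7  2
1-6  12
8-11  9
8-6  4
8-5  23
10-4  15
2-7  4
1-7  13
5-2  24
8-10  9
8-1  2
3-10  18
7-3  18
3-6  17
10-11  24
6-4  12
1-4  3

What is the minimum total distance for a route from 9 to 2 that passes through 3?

61 m

Shortest 9→3: 9 → 10 → 3 = 39
Best 3 to 2: 3 → 7 → 2 costing 22
Total via 3: 39 + 22 = 61 m.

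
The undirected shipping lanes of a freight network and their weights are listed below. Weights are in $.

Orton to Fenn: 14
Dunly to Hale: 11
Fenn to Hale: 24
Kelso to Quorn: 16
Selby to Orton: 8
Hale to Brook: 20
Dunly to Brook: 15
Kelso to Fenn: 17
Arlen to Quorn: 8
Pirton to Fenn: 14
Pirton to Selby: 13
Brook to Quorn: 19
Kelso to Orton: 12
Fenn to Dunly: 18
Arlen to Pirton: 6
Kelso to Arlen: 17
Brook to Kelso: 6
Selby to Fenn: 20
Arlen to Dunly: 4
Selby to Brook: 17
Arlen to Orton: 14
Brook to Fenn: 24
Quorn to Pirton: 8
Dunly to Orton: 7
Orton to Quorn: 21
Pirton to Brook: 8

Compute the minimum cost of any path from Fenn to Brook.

Settle nodes by increasing distance from Fenn:
Fenn: 0
Pirton: 14  (via Fenn)
Orton: 14  (via Fenn)
Kelso: 17  (via Fenn)
Dunly: 18  (via Fenn)
Selby: 20  (via Fenn)
Arlen: 20  (via Pirton)
Quorn: 22  (via Pirton)
Brook: 22  (via Pirton)
Shortest route: Fenn → Pirton → Brook = $22.

$22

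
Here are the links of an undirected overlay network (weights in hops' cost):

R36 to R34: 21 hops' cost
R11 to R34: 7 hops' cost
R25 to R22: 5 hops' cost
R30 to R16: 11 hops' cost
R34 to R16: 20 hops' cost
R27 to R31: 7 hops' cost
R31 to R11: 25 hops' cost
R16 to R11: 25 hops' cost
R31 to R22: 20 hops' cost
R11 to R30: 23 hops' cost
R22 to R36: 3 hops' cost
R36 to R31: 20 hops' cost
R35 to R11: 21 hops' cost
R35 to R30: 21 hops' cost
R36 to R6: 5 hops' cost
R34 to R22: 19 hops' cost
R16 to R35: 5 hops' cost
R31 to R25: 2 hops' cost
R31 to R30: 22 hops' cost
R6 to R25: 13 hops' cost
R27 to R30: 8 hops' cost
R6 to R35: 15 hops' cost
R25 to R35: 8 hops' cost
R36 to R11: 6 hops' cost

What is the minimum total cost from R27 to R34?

30 hops' cost

Compare a few routes:
R27–R31–R25–R22–R34: 7+2+5+19 = 33
R27–R30–R11–R34: 8+23+7 = 38
R27–R31–R25–R22–R36–R34: 7+2+5+3+21 = 38
R27–R31–R25–R22–R36–R11–R34: 7+2+5+3+6+7 = 30
The minimum is 30 hops' cost via R27–R31–R25–R22–R36–R11–R34.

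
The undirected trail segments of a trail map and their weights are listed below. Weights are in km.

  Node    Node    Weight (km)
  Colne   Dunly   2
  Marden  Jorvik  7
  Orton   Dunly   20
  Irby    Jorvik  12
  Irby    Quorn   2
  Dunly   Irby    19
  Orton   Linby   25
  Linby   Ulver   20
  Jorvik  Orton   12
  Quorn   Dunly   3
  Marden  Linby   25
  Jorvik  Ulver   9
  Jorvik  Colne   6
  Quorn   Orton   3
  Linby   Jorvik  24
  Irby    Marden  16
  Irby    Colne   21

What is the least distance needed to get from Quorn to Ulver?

20 km

Shortest distances from Quorn:
Quorn: 0
Irby: 2  (via Quorn)
Dunly: 3  (via Quorn)
Orton: 3  (via Quorn)
Colne: 5  (via Dunly)
Jorvik: 11  (via Colne)
Marden: 18  (via Irby)
Ulver: 20  (via Jorvik)
Shortest route: Quorn–Dunly–Colne–Jorvik–Ulver = 20 km.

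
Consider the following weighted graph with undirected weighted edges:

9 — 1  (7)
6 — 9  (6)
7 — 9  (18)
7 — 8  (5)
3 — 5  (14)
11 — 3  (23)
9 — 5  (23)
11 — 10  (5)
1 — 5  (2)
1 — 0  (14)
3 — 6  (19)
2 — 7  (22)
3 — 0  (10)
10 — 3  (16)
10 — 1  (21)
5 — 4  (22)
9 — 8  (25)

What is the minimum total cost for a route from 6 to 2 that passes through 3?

Best 6 to 3: 6–3 costing 19
Shortest 3→2: 3–5–1–9–7–2 = 63
Total via 3: 19 + 63 = 82.

82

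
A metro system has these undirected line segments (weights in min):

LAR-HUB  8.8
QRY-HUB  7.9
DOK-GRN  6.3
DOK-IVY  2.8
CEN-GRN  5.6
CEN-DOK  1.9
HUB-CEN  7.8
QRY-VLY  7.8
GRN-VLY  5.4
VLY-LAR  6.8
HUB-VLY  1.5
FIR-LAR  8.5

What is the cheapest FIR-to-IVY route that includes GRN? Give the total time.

29.8 min

Best FIR to GRN: FIR → LAR → VLY → GRN costing 20.7
Best GRN to IVY: GRN → DOK → IVY costing 9.1
Total via GRN: 20.7 + 9.1 = 29.8 min.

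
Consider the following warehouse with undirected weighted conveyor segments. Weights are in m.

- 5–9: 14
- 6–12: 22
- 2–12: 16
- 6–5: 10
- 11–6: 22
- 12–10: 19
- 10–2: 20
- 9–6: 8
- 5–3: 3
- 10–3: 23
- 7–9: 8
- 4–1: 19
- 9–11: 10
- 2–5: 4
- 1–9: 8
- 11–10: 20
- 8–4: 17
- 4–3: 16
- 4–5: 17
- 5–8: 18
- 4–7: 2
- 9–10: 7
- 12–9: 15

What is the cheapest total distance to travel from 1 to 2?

Compare a few routes:
1–9–6–5–2: 8+8+10+4 = 30
1–9–5–2: 8+14+4 = 26
Cheapest is 1–9–5–2 at 26 m.

26 m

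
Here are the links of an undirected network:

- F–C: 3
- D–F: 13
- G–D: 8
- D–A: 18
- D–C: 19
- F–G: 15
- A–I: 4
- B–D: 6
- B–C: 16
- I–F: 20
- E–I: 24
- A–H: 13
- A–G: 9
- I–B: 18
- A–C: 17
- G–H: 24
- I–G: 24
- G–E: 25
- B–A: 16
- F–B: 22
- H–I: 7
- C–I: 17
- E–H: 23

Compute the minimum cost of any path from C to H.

Candidate routes:
C → A → I → H: 17+4+7 = 28
C → I → H: 17+7 = 24
The minimum is 24 via C → I → H.

24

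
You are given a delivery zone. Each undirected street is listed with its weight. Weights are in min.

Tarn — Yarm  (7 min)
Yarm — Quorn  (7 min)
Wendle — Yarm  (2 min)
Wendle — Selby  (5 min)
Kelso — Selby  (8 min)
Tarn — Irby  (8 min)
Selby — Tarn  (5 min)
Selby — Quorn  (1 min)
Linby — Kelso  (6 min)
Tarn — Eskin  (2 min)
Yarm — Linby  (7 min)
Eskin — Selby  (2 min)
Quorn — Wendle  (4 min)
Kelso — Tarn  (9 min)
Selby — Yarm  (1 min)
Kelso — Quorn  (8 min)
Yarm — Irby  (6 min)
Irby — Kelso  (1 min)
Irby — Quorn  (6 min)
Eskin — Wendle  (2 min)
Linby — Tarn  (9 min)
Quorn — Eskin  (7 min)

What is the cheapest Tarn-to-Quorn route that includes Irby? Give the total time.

14 min

Best Tarn to Irby: Tarn–Irby costing 8
Shortest Irby→Quorn: Irby–Quorn = 6
Total via Irby: 8 + 6 = 14 min.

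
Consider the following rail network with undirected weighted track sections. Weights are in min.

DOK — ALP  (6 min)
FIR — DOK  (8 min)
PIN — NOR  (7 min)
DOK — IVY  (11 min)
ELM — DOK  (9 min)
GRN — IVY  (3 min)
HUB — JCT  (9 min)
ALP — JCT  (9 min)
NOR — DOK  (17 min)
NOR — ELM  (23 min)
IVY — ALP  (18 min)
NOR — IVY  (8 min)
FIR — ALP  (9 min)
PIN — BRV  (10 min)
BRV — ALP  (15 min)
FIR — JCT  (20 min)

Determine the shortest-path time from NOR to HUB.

41 min

Settle nodes by increasing distance from NOR:
NOR: 0
PIN: 7  (via NOR)
IVY: 8  (via NOR)
GRN: 11  (via IVY)
BRV: 17  (via PIN)
DOK: 17  (via NOR)
ALP: 23  (via DOK)
ELM: 23  (via NOR)
FIR: 25  (via DOK)
JCT: 32  (via ALP)
HUB: 41  (via JCT)
Shortest route: NOR → DOK → ALP → JCT → HUB = 41 min.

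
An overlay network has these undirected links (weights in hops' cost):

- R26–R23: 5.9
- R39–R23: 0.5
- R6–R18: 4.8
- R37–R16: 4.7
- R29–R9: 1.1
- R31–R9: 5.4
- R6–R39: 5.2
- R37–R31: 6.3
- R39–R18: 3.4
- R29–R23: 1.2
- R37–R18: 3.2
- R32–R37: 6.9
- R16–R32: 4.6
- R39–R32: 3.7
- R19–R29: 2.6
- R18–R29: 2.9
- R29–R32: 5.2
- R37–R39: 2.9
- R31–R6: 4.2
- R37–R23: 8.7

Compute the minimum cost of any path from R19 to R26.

9.7 hops' cost

Candidate routes:
R19 - R29 - R18 - R39 - R23 - R26: 2.6+2.9+3.4+0.5+5.9 = 15.3
R19 - R29 - R23 - R26: 2.6+1.2+5.9 = 9.7
R19 - R29 - R32 - R39 - R23 - R26: 2.6+5.2+3.7+0.5+5.9 = 17.9
The minimum is 9.7 hops' cost via R19 - R29 - R23 - R26.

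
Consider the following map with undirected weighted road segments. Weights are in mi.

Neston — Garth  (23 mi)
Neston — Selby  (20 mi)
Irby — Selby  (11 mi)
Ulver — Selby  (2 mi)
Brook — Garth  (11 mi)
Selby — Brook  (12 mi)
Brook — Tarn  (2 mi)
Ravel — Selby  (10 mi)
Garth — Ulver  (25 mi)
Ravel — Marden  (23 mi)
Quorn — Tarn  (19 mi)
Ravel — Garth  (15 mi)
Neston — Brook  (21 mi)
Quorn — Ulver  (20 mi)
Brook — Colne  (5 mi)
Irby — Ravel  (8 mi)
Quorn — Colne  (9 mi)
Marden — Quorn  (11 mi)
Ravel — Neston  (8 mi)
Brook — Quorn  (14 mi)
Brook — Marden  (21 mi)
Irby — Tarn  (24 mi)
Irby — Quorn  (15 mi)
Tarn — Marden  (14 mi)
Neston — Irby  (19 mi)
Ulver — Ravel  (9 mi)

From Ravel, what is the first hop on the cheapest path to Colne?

Selby

Enumerating some paths:
Ravel - Ulver - Selby - Brook - Colne: 9+2+12+5 = 28
Ravel - Selby - Brook - Colne: 10+12+5 = 27
The minimum is 27 mi via Ravel - Selby - Brook - Colne.
So from Ravel the first move is to Selby.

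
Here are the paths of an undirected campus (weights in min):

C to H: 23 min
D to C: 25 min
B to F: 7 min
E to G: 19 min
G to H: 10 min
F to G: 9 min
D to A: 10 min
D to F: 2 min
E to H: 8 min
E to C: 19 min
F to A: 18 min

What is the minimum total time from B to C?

34 min

Running Dijkstra from B:
B: 0
F: 7  (via B)
D: 9  (via F)
G: 16  (via F)
A: 19  (via D)
H: 26  (via G)
C: 34  (via D)
Shortest route: B → F → D → C = 34 min.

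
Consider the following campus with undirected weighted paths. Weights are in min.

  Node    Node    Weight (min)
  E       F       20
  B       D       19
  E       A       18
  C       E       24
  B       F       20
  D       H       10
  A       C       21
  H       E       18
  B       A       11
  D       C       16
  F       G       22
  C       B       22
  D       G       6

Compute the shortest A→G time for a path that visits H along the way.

52 min

Best A to H: A–E–H costing 36
Best H to G: H–D–G costing 16
Total via H: 36 + 16 = 52 min.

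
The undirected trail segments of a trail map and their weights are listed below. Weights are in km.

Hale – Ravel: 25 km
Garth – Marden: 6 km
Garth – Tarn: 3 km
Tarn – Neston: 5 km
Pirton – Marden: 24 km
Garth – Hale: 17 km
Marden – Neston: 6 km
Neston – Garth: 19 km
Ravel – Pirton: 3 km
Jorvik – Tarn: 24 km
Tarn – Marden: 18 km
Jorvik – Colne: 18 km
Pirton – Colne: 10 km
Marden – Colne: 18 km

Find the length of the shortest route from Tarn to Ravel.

36 km

Running Dijkstra from Tarn:
Tarn: 0
Garth: 3  (via Tarn)
Neston: 5  (via Tarn)
Marden: 9  (via Garth)
Hale: 20  (via Garth)
Jorvik: 24  (via Tarn)
Colne: 27  (via Marden)
Pirton: 33  (via Marden)
Ravel: 36  (via Pirton)
Shortest route: Tarn → Garth → Marden → Pirton → Ravel = 36 km.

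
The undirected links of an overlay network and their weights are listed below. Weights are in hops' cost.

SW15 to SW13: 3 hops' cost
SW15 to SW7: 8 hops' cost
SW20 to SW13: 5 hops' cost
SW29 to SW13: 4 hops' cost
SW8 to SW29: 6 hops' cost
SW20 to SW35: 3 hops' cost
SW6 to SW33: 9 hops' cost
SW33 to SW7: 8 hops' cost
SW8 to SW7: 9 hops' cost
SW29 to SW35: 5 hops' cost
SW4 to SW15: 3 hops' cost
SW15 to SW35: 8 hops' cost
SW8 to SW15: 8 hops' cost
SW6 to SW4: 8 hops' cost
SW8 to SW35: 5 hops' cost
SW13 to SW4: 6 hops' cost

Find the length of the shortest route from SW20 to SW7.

16 hops' cost

Candidate routes:
SW20–SW13–SW15–SW7: 5+3+8 = 16
SW20–SW35–SW8–SW7: 3+5+9 = 17
Cheapest is SW20–SW13–SW15–SW7 at 16 hops' cost.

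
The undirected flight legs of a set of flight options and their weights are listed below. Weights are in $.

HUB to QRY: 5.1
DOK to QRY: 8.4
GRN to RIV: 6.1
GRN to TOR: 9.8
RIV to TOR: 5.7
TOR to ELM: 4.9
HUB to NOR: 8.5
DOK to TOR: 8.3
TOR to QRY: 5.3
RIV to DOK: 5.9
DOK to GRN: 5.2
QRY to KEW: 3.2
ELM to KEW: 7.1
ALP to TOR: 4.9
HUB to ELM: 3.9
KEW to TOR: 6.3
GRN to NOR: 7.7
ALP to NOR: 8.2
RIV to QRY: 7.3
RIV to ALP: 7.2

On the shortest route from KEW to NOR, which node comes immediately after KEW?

Compare a few routes:
KEW - TOR - ALP - NOR: 6.3+4.9+8.2 = 19.4
KEW - QRY - HUB - NOR: 3.2+5.1+8.5 = 16.8
Cheapest is KEW - QRY - HUB - NOR at $16.8.
So from KEW the first move is to QRY.

QRY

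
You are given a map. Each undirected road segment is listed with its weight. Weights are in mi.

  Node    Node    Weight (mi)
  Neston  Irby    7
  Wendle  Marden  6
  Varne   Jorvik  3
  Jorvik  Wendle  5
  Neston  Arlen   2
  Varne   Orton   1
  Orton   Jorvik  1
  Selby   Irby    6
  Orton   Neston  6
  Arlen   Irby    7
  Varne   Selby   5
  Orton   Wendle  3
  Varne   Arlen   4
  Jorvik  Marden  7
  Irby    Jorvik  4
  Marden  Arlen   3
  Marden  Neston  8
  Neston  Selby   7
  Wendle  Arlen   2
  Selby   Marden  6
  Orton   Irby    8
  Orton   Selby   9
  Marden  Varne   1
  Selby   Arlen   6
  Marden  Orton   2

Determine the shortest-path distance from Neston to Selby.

Settle nodes by increasing distance from Neston:
Neston: 0
Arlen: 2  (via Neston)
Wendle: 4  (via Arlen)
Marden: 5  (via Arlen)
Orton: 6  (via Neston)
Varne: 6  (via Arlen)
Jorvik: 7  (via Orton)
Selby: 7  (via Neston)
Shortest route: Neston–Selby = 7 mi.

7 mi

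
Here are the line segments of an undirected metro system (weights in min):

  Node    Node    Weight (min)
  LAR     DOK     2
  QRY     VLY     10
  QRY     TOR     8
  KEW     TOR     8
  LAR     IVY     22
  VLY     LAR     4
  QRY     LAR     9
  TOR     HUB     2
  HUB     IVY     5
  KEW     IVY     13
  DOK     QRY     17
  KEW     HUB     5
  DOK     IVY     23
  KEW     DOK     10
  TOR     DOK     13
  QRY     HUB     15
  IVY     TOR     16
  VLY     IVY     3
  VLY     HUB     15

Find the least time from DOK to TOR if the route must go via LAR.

16 min

Shortest DOK→LAR: DOK → LAR = 2
Shortest LAR→TOR: LAR → VLY → IVY → HUB → TOR = 14
Total via LAR: 2 + 14 = 16 min.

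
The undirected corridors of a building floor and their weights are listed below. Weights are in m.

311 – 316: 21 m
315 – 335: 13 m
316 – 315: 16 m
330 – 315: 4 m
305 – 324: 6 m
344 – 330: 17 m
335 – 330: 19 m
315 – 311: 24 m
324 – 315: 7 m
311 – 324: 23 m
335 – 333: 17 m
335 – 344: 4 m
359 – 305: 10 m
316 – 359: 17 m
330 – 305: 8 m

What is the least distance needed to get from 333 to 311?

54 m

Enumerating some paths:
333 - 335 - 315 - 324 - 311: 17+13+7+23 = 60
333 - 335 - 315 - 311: 17+13+24 = 54
The minimum is 54 m via 333 - 335 - 315 - 311.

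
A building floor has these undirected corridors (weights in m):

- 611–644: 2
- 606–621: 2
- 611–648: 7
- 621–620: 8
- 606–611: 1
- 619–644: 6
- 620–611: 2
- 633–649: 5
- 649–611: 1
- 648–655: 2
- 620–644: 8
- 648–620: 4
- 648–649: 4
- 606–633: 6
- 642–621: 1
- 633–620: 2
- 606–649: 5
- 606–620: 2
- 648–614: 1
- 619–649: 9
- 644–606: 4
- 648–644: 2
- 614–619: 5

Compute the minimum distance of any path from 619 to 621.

11 m

Candidate routes:
619–644–611–606–621: 6+2+1+2 = 11
619–614–648–644–611–606–621: 5+1+2+2+1+2 = 13
619–644–606–621: 6+4+2 = 12
619–649–611–606–621: 9+1+1+2 = 13
The minimum is 11 m via 619–644–611–606–621.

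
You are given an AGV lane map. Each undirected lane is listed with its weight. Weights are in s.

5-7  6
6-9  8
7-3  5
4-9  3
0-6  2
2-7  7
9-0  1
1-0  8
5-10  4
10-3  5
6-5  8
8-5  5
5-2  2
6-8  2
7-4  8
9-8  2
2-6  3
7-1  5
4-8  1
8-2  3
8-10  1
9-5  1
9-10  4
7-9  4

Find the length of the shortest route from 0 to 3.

9 s

Running Dijkstra from 0:
0: 0
9: 1  (via 0)
5: 2  (via 9)
6: 2  (via 0)
8: 3  (via 9)
2: 4  (via 5)
4: 4  (via 9)
10: 4  (via 8)
7: 5  (via 9)
1: 8  (via 0)
3: 9  (via 10)
Shortest route: 0–9–8–10–3 = 9 s.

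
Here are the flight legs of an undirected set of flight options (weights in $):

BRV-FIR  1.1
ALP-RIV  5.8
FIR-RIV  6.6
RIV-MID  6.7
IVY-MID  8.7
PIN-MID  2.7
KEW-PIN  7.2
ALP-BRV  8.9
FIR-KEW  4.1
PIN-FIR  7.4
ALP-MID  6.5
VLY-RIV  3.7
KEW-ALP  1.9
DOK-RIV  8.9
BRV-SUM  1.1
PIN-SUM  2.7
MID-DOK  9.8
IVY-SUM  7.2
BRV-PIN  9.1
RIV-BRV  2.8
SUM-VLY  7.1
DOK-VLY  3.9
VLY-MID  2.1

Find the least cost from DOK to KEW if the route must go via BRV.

Best DOK to BRV: DOK → VLY → RIV → BRV costing 10.4
Shortest BRV→KEW: BRV → FIR → KEW = 5.2
Total via BRV: 10.4 + 5.2 = $15.6.

$15.6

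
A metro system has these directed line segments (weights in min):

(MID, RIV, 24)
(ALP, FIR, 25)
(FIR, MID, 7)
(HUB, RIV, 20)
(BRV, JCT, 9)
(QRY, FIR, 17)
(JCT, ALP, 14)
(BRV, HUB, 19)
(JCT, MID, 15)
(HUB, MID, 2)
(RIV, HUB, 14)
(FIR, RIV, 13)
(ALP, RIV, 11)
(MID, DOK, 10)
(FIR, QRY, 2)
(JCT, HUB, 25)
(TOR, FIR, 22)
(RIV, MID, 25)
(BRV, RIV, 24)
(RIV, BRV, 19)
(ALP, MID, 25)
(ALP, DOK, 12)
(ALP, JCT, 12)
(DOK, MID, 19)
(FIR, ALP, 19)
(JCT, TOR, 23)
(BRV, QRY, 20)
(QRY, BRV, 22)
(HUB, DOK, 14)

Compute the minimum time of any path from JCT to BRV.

44 min

Shortest distances from JCT:
JCT: 0
ALP: 14  (via JCT)
MID: 15  (via JCT)
TOR: 23  (via JCT)
HUB: 25  (via JCT)
RIV: 25  (via ALP)
DOK: 25  (via MID)
FIR: 39  (via ALP)
QRY: 41  (via FIR)
BRV: 44  (via RIV)
Shortest route: JCT–ALP–RIV–BRV = 44 min.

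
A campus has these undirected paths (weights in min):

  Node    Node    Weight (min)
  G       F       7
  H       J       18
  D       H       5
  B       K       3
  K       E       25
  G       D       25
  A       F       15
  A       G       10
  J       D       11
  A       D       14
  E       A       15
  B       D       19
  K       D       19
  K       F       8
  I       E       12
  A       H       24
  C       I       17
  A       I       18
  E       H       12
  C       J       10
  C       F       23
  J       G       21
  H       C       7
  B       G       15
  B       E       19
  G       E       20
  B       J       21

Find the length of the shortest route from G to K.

15 min

Enumerating some paths:
G - B - K: 15+3 = 18
G - F - K: 7+8 = 15
Cheapest is G - F - K at 15 min.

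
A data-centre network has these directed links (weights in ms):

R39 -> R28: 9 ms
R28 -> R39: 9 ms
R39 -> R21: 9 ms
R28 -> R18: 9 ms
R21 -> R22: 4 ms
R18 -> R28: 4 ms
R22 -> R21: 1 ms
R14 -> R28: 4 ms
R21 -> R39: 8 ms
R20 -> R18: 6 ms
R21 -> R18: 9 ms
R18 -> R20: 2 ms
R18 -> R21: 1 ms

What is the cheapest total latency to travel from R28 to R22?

14 ms

Enumerating some paths:
R28–R18–R21–R22: 9+1+4 = 14
R28–R39–R21–R22: 9+9+4 = 22
Cheapest is R28–R18–R21–R22 at 14 ms.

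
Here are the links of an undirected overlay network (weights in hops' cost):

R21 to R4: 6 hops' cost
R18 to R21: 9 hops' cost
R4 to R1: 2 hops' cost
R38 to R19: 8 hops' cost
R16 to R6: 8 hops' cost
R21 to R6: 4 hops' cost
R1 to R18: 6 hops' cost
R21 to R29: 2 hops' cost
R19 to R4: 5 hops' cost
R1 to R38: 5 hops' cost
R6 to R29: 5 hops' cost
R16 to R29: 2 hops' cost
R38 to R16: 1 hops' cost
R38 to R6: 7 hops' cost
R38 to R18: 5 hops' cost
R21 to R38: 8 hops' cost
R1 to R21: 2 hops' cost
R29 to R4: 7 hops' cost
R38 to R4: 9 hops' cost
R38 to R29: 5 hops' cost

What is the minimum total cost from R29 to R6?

5 hops' cost

Shortest distances from R29:
R29: 0
R16: 2  (via R29)
R21: 2  (via R29)
R38: 3  (via R16)
R1: 4  (via R21)
R6: 5  (via R29)
Shortest route: R29–R6 = 5 hops' cost.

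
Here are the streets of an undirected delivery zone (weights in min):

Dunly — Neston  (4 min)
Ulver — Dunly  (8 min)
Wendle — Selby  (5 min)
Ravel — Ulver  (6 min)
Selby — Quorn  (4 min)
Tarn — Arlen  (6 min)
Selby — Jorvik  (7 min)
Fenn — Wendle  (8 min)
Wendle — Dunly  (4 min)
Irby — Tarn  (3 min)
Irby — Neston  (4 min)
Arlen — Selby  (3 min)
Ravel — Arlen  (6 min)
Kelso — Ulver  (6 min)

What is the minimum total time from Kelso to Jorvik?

28 min

Settle nodes by increasing distance from Kelso:
Kelso: 0
Ulver: 6  (via Kelso)
Ravel: 12  (via Ulver)
Dunly: 14  (via Ulver)
Arlen: 18  (via Ravel)
Wendle: 18  (via Dunly)
Neston: 18  (via Dunly)
Selby: 21  (via Arlen)
Irby: 22  (via Neston)
Tarn: 24  (via Arlen)
Quorn: 25  (via Selby)
Fenn: 26  (via Wendle)
Jorvik: 28  (via Selby)
Shortest route: Kelso → Ulver → Ravel → Arlen → Selby → Jorvik = 28 min.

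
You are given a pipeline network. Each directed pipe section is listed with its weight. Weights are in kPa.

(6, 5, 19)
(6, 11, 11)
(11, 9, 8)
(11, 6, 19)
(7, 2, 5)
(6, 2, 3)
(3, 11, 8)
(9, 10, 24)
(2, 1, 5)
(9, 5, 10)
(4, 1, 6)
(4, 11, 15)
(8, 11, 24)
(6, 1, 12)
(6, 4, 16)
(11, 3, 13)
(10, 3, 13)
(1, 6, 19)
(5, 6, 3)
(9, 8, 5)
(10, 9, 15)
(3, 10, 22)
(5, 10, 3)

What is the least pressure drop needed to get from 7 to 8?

Enumerating some paths:
7–2–1–6–11–9–8: 5+5+19+11+8+5 = 53
7–2–1–6–4–11–9–8: 5+5+19+16+15+8+5 = 73
7–2–1–6–5–10–9–8: 5+5+19+19+3+15+5 = 71
The minimum is 53 kPa via 7–2–1–6–11–9–8.

53 kPa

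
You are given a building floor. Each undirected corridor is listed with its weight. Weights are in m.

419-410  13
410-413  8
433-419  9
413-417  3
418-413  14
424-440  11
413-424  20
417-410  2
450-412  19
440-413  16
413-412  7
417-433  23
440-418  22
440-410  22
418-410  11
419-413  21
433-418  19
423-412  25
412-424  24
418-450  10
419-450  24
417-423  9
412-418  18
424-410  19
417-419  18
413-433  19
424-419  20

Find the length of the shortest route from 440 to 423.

28 m

Settle nodes by increasing distance from 440:
440: 0
424: 11  (via 440)
413: 16  (via 440)
417: 19  (via 413)
410: 21  (via 417)
418: 22  (via 440)
412: 23  (via 413)
423: 28  (via 417)
Shortest route: 440 → 413 → 417 → 423 = 28 m.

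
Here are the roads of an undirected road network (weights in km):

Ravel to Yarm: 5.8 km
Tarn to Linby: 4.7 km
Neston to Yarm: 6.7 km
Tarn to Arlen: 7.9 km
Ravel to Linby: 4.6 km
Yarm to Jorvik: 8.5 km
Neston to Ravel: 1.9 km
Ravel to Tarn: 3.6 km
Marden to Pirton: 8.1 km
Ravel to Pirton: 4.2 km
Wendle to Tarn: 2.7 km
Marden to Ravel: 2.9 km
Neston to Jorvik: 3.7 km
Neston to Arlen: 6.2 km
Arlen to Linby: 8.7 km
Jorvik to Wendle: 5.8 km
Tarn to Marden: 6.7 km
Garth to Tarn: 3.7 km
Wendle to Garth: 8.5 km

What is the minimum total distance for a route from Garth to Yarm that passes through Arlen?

24.5 km

Shortest Garth→Arlen: Garth–Tarn–Arlen = 11.6
Shortest Arlen→Yarm: Arlen–Neston–Yarm = 12.9
Total via Arlen: 11.6 + 12.9 = 24.5 km.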